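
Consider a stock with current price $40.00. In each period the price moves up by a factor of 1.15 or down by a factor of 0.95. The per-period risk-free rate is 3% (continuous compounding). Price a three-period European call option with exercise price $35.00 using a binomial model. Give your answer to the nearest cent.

$8.15

Risk-neutral probability p = (e^0.03 − 0.95)/(1.15 − 0.95) = 0.0805/0.2000 = 0.4023
Terminal stock prices: S_uuu = 60.83, S_uud = 50.25, S_udd = 41.52, S_ddd = 34.29
Terminal payoffs (S − K): max(25.83, 0) = 25.83, max(15.25, 0) = 15.25, max(6.515, 0) = 6.515, max(-0.705, 0) = 0
Node uu (S = 52.9): V_uu = e^(−0.03)·[0.4023·25.8350 + 0.5977·15.2550] = 18.9344
Node ud (S = 43.7): V_ud = e^(−0.03)·[0.4023·15.2550 + 0.5977·6.5150] = 9.7344
Node dd (S = 36.1): V_dd = e^(−0.03)·[0.4023·6.5150 + 0.5977·0.0000] = 2.5433
Node u (S = 46): V_u = e^(−0.03)·[0.4023·18.9344 + 0.5977·9.7344] = 13.0382
Node d (S = 38): V_d = e^(−0.03)·[0.4023·9.7344 + 0.5977·2.5433] = 5.2755
Node 0 (S = 40): V_0 = e^(−0.03)·[0.4023·13.0382 + 0.5977·5.2755] = 8.1500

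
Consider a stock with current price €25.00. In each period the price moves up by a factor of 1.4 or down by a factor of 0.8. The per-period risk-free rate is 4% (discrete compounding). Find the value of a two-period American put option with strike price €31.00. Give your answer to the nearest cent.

€7.01

Risk-neutral probability p = (1 + 0.04 − 0.8)/(1.4 − 0.8) = 0.2400/0.6000 = 0.4000
Terminal stock prices: S_uu = 49, S_ud = 28, S_dd = 16
Terminal payoffs (K − S): max(-18, 0) = 0, max(3, 0) = 3, max(15, 0) = 15
Node u (S = 35): continuation = 1/1.04·[0.4000·0.0000 + 0.6000·3.0000] = 1.7308; exercise value = 0.0000 ≤ continuation, so V_u = 1.7308
Node d (S = 20): continuation = 1/1.04·[0.4000·3.0000 + 0.6000·15.0000] = 9.8077; exercise value = 11.0000 > continuation, so V_d = 11.0000 (exercise)
Node 0 (S = 25): continuation = 1/1.04·[0.4000·1.7308 + 0.6000·11.0000] = 7.0118; exercise value = 6.0000 ≤ continuation, so V_0 = 7.0118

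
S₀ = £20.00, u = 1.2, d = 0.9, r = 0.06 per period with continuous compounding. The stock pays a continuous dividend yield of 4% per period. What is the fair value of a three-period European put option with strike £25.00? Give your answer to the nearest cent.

Per-period risk-free factor R = e^0.06 = 1.0618; dividend-adjusted growth = e^(0.06−0.04) = 1.0202.
Risk-neutral probability p = (1.0202 − 0.9)/(1.2 − 0.9) = 0.1202/0.3000 = 0.4007
Terminal stock prices: S_uuu = 34.56, S_uud = 25.92, S_udd = 19.44, S_ddd = 14.58
Terminal payoffs (K − S): max(-9.56, 0) = 0, max(-0.92, 0) = 0, max(5.56, 0) = 5.56, max(10.42, 0) = 10.42
Node uu (S = 28.8): V_uu = e^(−0.06)·[0.4007·0.0000 + 0.5993·0.0000] = 0.0000
Node ud (S = 21.6): V_ud = e^(−0.06)·[0.4007·0.0000 + 0.5993·5.5600] = 3.1382
Node dd (S = 16.2): V_dd = e^(−0.06)·[0.4007·5.5600 + 0.5993·10.4200] = 7.9793
Node u (S = 24): V_u = e^(−0.06)·[0.4007·0.0000 + 0.5993·3.1382] = 1.7713
Node d (S = 18): V_d = e^(−0.06)·[0.4007·3.1382 + 0.5993·7.9793] = 5.6879
Node 0 (S = 20): V_0 = e^(−0.06)·[0.4007·1.7713 + 0.5993·5.6879] = 3.8788

£3.88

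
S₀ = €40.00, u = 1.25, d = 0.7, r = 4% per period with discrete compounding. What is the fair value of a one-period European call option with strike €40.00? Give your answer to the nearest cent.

€5.94

Risk-neutral probability p = (1 + 0.04 − 0.7)/(1.25 − 0.7) = 0.3400/0.5500 = 0.6182
Terminal stock prices: S_u = 50, S_d = 28
Terminal payoffs (S − K): max(10, 0) = 10, max(-12, 0) = 0
Node 0 (S = 40): V_0 = 1/1.04·[0.6182·10.0000 + 0.3818·0.0000] = 5.9441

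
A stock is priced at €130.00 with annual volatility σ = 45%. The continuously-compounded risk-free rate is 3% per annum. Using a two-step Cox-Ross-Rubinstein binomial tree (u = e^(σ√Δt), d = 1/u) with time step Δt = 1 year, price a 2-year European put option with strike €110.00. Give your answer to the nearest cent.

CRR parameters: u = e^(σ√Δt) = e^(0.45·√1) = 1.5683, d = 1/u = 0.6376
Per-period rate: rΔt = 0.03·1 = 0.03, so R = e^0.03 = 1.0305
Risk-neutral probability p = (e^0.03 − 0.6376)/(1.5683 − 0.6376) = 0.3928/0.9307 = 0.4221
Terminal stock prices: S_uu = 319.7, S_ud = 130, S_dd = 52.85
Terminal payoffs (K − S): max(-209.7, 0) = 0, max(-20, 0) = 0, max(57.15, 0) = 57.15
Node u (S = 203.9): V_u = e^(−0.03)·[0.4221·0.0000 + 0.5779·0.0000] = 0.0000
Node d (S = 82.89): V_d = e^(−0.03)·[0.4221·0.0000 + 0.5779·57.1459] = 32.0495
Node 0 (S = 130): V_0 = e^(−0.03)·[0.4221·0.0000 + 0.5779·32.0495] = 17.9745

€17.97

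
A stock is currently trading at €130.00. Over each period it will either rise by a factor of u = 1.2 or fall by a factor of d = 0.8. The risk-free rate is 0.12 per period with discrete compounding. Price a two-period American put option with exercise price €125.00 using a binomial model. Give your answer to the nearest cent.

Risk-neutral probability p = (1 + 0.12 − 0.8)/(1.2 − 0.8) = 0.3200/0.4000 = 0.8000
Terminal stock prices: S_uu = 187.2, S_ud = 124.8, S_dd = 83.2
Terminal payoffs (K − S): max(-62.2, 0) = 0, max(0.2, 0) = 0.2, max(41.8, 0) = 41.8
Node u (S = 156): continuation = 1/1.12·[0.8000·0.0000 + 0.2000·0.2000] = 0.0357; exercise value = 0.0000 ≤ continuation, so V_u = 0.0357
Node d (S = 104): continuation = 1/1.12·[0.8000·0.2000 + 0.2000·41.8000] = 7.6071; exercise value = 21.0000 > continuation, so V_d = 21.0000 (exercise)
Node 0 (S = 130): continuation = 1/1.12·[0.8000·0.0357 + 0.2000·21.0000] = 3.7755; exercise value = 0.0000 ≤ continuation, so V_0 = 3.7755

€3.78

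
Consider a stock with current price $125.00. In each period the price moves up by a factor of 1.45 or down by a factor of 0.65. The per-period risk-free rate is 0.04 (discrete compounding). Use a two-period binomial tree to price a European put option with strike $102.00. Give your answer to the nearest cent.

Risk-neutral probability p = (1 + 0.04 − 0.65)/(1.45 − 0.65) = 0.3900/0.8000 = 0.4875
Terminal stock prices: S_uu = 262.8, S_ud = 117.8, S_dd = 52.81
Terminal payoffs (K − S): max(-160.8, 0) = 0, max(-15.81, 0) = 0, max(49.19, 0) = 49.19
Node u (S = 181.2): V_u = 1/1.04·[0.4875·0.0000 + 0.5125·0.0000] = 0.0000
Node d (S = 81.25): V_d = 1/1.04·[0.4875·0.0000 + 0.5125·49.1875] = 24.2390
Node 0 (S = 125): V_0 = 1/1.04·[0.4875·0.0000 + 0.5125·24.2390] = 11.9447

$11.94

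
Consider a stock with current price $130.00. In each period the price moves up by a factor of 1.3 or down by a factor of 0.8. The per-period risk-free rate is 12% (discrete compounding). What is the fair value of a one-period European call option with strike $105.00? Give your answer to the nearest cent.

Risk-neutral probability p = (1 + 0.12 − 0.8)/(1.3 − 0.8) = 0.3200/0.5000 = 0.6400
Terminal stock prices: S_u = 169, S_d = 104
Terminal payoffs (S − K): max(64, 0) = 64, max(-1, 0) = 0
Node 0 (S = 130): V_0 = 1/1.12·[0.6400·64.0000 + 0.3600·0.0000] = 36.5714

$36.57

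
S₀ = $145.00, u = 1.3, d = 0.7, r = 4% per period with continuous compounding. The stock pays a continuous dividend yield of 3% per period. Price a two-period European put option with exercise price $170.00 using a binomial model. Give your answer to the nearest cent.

$38.87

Per-period risk-free factor R = e^0.04 = 1.0408; dividend-adjusted growth = e^(0.04−0.03) = 1.0101.
Risk-neutral probability p = (1.0101 − 0.7)/(1.3 − 0.7) = 0.3101/0.6000 = 0.5168
Terminal stock prices: S_uu = 245.1, S_ud = 131.9, S_dd = 71.05
Terminal payoffs (K − S): max(-75.05, 0) = 0, max(38.05, 0) = 38.05, max(98.95, 0) = 98.95
Node u (S = 188.5): V_u = e^(−0.04)·[0.5168·0.0000 + 0.4832·38.0500] = 17.6667
Node d (S = 101.5): V_d = e^(−0.04)·[0.5168·38.0500 + 0.4832·98.9500] = 64.8340
Node 0 (S = 145): V_0 = e^(−0.04)·[0.5168·17.6667 + 0.4832·64.8340] = 38.8738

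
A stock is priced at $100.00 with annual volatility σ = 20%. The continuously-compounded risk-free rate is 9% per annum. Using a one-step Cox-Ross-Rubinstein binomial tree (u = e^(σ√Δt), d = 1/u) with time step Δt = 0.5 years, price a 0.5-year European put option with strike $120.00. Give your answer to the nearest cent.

$14.72

CRR parameters: u = e^(σ√Δt) = e^(0.2·√0.5) = 1.1519, d = 1/u = 0.8681
Per-period rate: rΔt = 0.09·0.5 = 0.045, so R = e^0.045 = 1.0460
Risk-neutral probability p = (e^0.045 − 0.8681)/(1.1519 − 0.8681) = 0.1779/0.2838 = 0.6269
Terminal stock prices: S_u = 115.2, S_d = 86.81
Terminal payoffs (K − S): max(4.809, 0) = 4.809, max(33.19, 0) = 33.19
Node 0 (S = 100): V_0 = e^(−0.045)·[0.6269·4.8090 + 0.3731·33.1877] = 14.7197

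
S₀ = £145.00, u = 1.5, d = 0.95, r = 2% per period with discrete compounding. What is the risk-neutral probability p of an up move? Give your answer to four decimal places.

p = 0.1273

Risk-neutral probability p = (1 + 0.02 − 0.95)/(1.5 − 0.95) = 0.0700/0.5500 = 0.1273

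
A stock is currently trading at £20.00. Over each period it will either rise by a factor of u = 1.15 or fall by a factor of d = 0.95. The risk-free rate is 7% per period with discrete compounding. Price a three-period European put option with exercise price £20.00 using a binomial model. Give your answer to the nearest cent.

Risk-neutral probability p = (1 + 0.07 − 0.95)/(1.15 − 0.95) = 0.1200/0.2000 = 0.6000
Terminal stock prices: S_uuu = 30.42, S_uud = 25.13, S_udd = 20.76, S_ddd = 17.15
Terminal payoffs (K − S): max(-10.42, 0) = 0, max(-5.127, 0) = 0, max(-0.7575, 0) = 0, max(2.853, 0) = 2.853
Node uu (S = 26.45): V_uu = 1/1.07·[0.6000·0.0000 + 0.4000·0.0000] = 0.0000
Node ud (S = 21.85): V_ud = 1/1.07·[0.6000·0.0000 + 0.4000·0.0000] = 0.0000
Node dd (S = 18.05): V_dd = 1/1.07·[0.6000·0.0000 + 0.4000·2.8525] = 1.0664
Node u (S = 23): V_u = 1/1.07·[0.6000·0.0000 + 0.4000·0.0000] = 0.0000
Node d (S = 19): V_d = 1/1.07·[0.6000·0.0000 + 0.4000·1.0664] = 0.3986
Node 0 (S = 20): V_0 = 1/1.07·[0.6000·0.0000 + 0.4000·0.3986] = 0.1490

£0.15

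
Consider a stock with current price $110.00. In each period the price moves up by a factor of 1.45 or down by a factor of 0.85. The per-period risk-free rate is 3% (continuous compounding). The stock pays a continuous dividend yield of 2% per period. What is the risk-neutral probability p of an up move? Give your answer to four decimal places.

Per-period risk-free factor R = e^0.03 = 1.0305; dividend-adjusted growth = e^(0.03−0.02) = 1.0101.
Risk-neutral probability p = (1.0101 − 0.85)/(1.45 − 0.85) = 0.1601/0.6000 = 0.2668

p = 0.2668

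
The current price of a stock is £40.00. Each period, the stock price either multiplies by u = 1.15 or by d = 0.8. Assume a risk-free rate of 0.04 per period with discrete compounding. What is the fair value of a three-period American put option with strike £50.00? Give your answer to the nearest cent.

£10.00

Risk-neutral probability p = (1 + 0.04 − 0.8)/(1.15 − 0.8) = 0.2400/0.3500 = 0.6857
Terminal stock prices: S_uuu = 60.83, S_uud = 42.32, S_udd = 29.44, S_ddd = 20.48
Terminal payoffs (K − S): max(-10.83, 0) = 0, max(7.68, 0) = 7.68, max(20.56, 0) = 20.56, max(29.52, 0) = 29.52
Node uu (S = 52.9): continuation = 1/1.04·[0.6857·0.0000 + 0.3143·7.6800] = 2.3209; exercise value = 0.0000 ≤ continuation, so V_uu = 2.3209
Node ud (S = 36.8): continuation = 1/1.04·[0.6857·7.6800 + 0.3143·20.5600] = 11.2769; exercise value = 13.2000 > continuation, so V_ud = 13.2000 (exercise)
Node dd (S = 25.6): continuation = 1/1.04·[0.6857·20.5600 + 0.3143·29.5200] = 22.4769; exercise value = 24.4000 > continuation, so V_dd = 24.4000 (exercise)
Node u (S = 46): continuation = 1/1.04·[0.6857·2.3209 + 0.3143·13.2000] = 5.5193; exercise value = 4.0000 ≤ continuation, so V_u = 5.5193
Node d (S = 32): continuation = 1/1.04·[0.6857·13.2000 + 0.3143·24.4000] = 16.0769; exercise value = 18.0000 > continuation, so V_d = 18.0000 (exercise)
Node 0 (S = 40): continuation = 1/1.04·[0.6857·5.5193 + 0.3143·18.0000] = 9.0786; exercise value = 10.0000 > continuation, so V_0 = 10.0000 (exercise)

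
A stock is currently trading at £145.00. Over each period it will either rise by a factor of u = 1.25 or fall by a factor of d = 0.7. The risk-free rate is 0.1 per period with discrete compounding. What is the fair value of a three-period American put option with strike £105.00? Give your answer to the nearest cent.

£3.40

Risk-neutral probability p = (1 + 0.1 − 0.7)/(1.25 − 0.7) = 0.4000/0.5500 = 0.7273
Terminal stock prices: S_uuu = 283.2, S_uud = 158.6, S_udd = 88.81, S_ddd = 49.73
Terminal payoffs (K − S): max(-178.2, 0) = 0, max(-53.59, 0) = 0, max(16.19, 0) = 16.19, max(55.27, 0) = 55.27
Node uu (S = 226.6): continuation = 1/1.1·[0.7273·0.0000 + 0.2727·0.0000] = 0.0000; exercise value = 0.0000 ≤ continuation, so V_uu = 0.0000
Node ud (S = 126.9): continuation = 1/1.1·[0.7273·0.0000 + 0.2727·16.1875] = 4.0134; exercise value = 0.0000 ≤ continuation, so V_ud = 4.0134
Node dd (S = 71.05): continuation = 1/1.1·[0.7273·16.1875 + 0.2727·55.2650] = 24.4045; exercise value = 33.9500 > continuation, so V_dd = 33.9500 (exercise)
Node u (S = 181.2): continuation = 1/1.1·[0.7273·0.0000 + 0.2727·4.0134] = 0.9951; exercise value = 0.0000 ≤ continuation, so V_u = 0.9951
Node d (S = 101.5): continuation = 1/1.1·[0.7273·4.0134 + 0.2727·33.9500] = 11.0709; exercise value = 3.5000 ≤ continuation, so V_d = 11.0709
Node 0 (S = 145): continuation = 1/1.1·[0.7273·0.9951 + 0.2727·11.0709] = 3.4027; exercise value = 0.0000 ≤ continuation, so V_0 = 3.4027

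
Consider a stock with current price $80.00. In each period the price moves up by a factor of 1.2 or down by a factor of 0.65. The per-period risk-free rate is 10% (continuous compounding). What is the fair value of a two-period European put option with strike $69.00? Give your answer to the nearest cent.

Risk-neutral probability p = (e^0.1 − 0.65)/(1.2 − 0.65) = 0.4552/0.5500 = 0.8276
Terminal stock prices: S_uu = 115.2, S_ud = 62.4, S_dd = 33.8
Terminal payoffs (K − S): max(-46.2, 0) = 0, max(6.6, 0) = 6.6, max(35.2, 0) = 35.2
Node u (S = 96): V_u = e^(−0.1)·[0.8276·0.0000 + 0.1724·6.6000] = 1.0297
Node d (S = 52): V_d = e^(−0.1)·[0.8276·6.6000 + 0.1724·35.2000] = 10.4338
Node 0 (S = 80): V_0 = e^(−0.1)·[0.8276·1.0297 + 0.1724·10.4338] = 2.3988

$2.40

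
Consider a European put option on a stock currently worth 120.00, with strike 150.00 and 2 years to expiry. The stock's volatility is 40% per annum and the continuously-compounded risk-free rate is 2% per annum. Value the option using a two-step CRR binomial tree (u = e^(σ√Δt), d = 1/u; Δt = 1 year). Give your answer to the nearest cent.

44.52

CRR parameters: u = e^(σ√Δt) = e^(0.4·√1) = 1.4918, d = 1/u = 0.6703
Per-period rate: rΔt = 0.02·1 = 0.02, so R = e^0.02 = 1.0202
Risk-neutral probability p = (e^0.02 − 0.6703)/(1.4918 − 0.6703) = 0.3499/0.8215 = 0.4259
Terminal stock prices: S_uu = 267.1, S_ud = 120, S_dd = 53.92
Terminal payoffs (K − S): max(-117.1, 0) = 0, max(30, 0) = 30, max(96.08, 0) = 96.08
Node u (S = 179): V_u = e^(−0.02)·[0.4259·0.0000 + 0.5741·30.0000] = 16.8819
Node d (S = 80.44): V_d = e^(−0.02)·[0.4259·30.0000 + 0.5741·96.0805] = 66.5914
Node 0 (S = 120): V_0 = e^(−0.02)·[0.4259·16.8819 + 0.5741·66.5914] = 44.5206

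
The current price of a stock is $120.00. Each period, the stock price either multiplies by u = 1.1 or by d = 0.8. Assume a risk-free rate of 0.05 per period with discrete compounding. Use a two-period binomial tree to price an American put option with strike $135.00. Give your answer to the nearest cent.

$15.00

Risk-neutral probability p = (1 + 0.05 − 0.8)/(1.1 − 0.8) = 0.2500/0.3000 = 0.8333
Terminal stock prices: S_uu = 145.2, S_ud = 105.6, S_dd = 76.8
Terminal payoffs (K − S): max(-10.2, 0) = 0, max(29.4, 0) = 29.4, max(58.2, 0) = 58.2
Node u (S = 132): continuation = 1/1.05·[0.8333·0.0000 + 0.1667·29.4000] = 4.6667; exercise value = 3.0000 ≤ continuation, so V_u = 4.6667
Node d (S = 96): continuation = 1/1.05·[0.8333·29.4000 + 0.1667·58.2000] = 32.5714; exercise value = 39.0000 > continuation, so V_d = 39.0000 (exercise)
Node 0 (S = 120): continuation = 1/1.05·[0.8333·4.6667 + 0.1667·39.0000] = 9.8942; exercise value = 15.0000 > continuation, so V_0 = 15.0000 (exercise)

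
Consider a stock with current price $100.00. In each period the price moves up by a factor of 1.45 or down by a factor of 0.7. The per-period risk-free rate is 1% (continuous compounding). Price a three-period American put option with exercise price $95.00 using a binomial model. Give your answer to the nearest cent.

Risk-neutral probability p = (e^0.01 − 0.7)/(1.45 − 0.7) = 0.3101/0.7500 = 0.4134
Terminal stock prices: S_uuu = 304.9, S_uud = 147.2, S_udd = 71.05, S_ddd = 34.3
Terminal payoffs (K − S): max(-209.9, 0) = 0, max(-52.17, 0) = 0, max(23.95, 0) = 23.95, max(60.7, 0) = 60.7
Node uu (S = 210.2): continuation = e^(−0.01)·[0.4134·0.0000 + 0.5866·0.0000] = 0.0000; exercise value = 0.0000 ≤ continuation, so V_uu = 0.0000
Node ud (S = 101.5): continuation = e^(−0.01)·[0.4134·0.0000 + 0.5866·23.9500] = 13.9093; exercise value = 0.0000 ≤ continuation, so V_ud = 13.9093
Node dd (S = 49): continuation = e^(−0.01)·[0.4134·23.9500 + 0.5866·60.7000] = 45.0547; exercise value = 46.0000 > continuation, so V_dd = 46.0000 (exercise)
Node u (S = 145): continuation = e^(−0.01)·[0.4134·0.0000 + 0.5866·13.9093] = 8.0780; exercise value = 0.0000 ≤ continuation, so V_u = 8.0780
Node d (S = 70): continuation = e^(−0.01)·[0.4134·13.9093 + 0.5866·46.0000] = 32.4080; exercise value = 25.0000 ≤ continuation, so V_d = 32.4080
Node 0 (S = 100): continuation = e^(−0.01)·[0.4134·8.0780 + 0.5866·32.4080] = 22.1276; exercise value = 0.0000 ≤ continuation, so V_0 = 22.1276

$22.13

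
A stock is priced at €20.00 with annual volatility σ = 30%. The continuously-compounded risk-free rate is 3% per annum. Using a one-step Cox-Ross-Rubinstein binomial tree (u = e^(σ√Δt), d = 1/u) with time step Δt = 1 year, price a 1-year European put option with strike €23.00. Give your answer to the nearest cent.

€4.16

CRR parameters: u = e^(σ√Δt) = e^(0.3·√1) = 1.3499, d = 1/u = 0.7408
Per-period rate: rΔt = 0.03·1 = 0.03, so R = e^0.03 = 1.0305
Risk-neutral probability p = (e^0.03 − 0.7408)/(1.3499 − 0.7408) = 0.2896/0.6090 = 0.4756
Terminal stock prices: S_u = 27, S_d = 14.82
Terminal payoffs (K − S): max(-3.997, 0) = 0, max(8.184, 0) = 8.184
Node 0 (S = 20): V_0 = e^(−0.03)·[0.4756·0.0000 + 0.5244·8.1836] = 4.1650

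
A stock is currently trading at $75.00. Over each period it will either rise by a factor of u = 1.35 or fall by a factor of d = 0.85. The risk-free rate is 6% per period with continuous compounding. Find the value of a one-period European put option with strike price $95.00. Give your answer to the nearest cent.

$16.96

Risk-neutral probability p = (e^0.06 − 0.85)/(1.35 − 0.85) = 0.2118/0.5000 = 0.4237
Terminal stock prices: S_u = 101.2, S_d = 63.75
Terminal payoffs (K − S): max(-6.25, 0) = 0, max(31.25, 0) = 31.25
Node 0 (S = 75): V_0 = e^(−0.06)·[0.4237·0.0000 + 0.5763·31.2500] = 16.9614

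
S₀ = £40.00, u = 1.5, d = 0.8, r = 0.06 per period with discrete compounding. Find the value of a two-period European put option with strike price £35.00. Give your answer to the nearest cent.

Risk-neutral probability p = (1 + 0.06 − 0.8)/(1.5 − 0.8) = 0.2600/0.7000 = 0.3714
Terminal stock prices: S_uu = 90, S_ud = 48, S_dd = 25.6
Terminal payoffs (K − S): max(-55, 0) = 0, max(-13, 0) = 0, max(9.4, 0) = 9.4
Node u (S = 60): V_u = 1/1.06·[0.3714·0.0000 + 0.6286·0.0000] = 0.0000
Node d (S = 32): V_d = 1/1.06·[0.3714·0.0000 + 0.6286·9.4000] = 5.5741
Node 0 (S = 40): V_0 = 1/1.06·[0.3714·0.0000 + 0.6286·5.5741] = 3.3054

£3.31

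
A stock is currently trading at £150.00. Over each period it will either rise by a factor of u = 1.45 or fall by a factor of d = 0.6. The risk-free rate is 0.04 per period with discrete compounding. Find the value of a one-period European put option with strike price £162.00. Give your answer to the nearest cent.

Risk-neutral probability p = (1 + 0.04 − 0.6)/(1.45 − 0.6) = 0.4400/0.8500 = 0.5176
Terminal stock prices: S_u = 217.5, S_d = 90
Terminal payoffs (K − S): max(-55.5, 0) = 0, max(72, 0) = 72
Node 0 (S = 150): V_0 = 1/1.04·[0.5176·0.0000 + 0.4824·72.0000] = 33.3937

£33.39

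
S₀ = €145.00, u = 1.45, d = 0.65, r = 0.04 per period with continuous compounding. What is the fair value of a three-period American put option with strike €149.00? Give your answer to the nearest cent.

€34.83

Risk-neutral probability p = (e^0.04 − 0.65)/(1.45 − 0.65) = 0.3908/0.8000 = 0.4885
Terminal stock prices: S_uuu = 442.1, S_uud = 198.2, S_udd = 88.83, S_ddd = 39.82
Terminal payoffs (K − S): max(-293.1, 0) = 0, max(-49.16, 0) = 0, max(60.17, 0) = 60.17, max(109.2, 0) = 109.2
Node uu (S = 304.9): continuation = e^(−0.04)·[0.4885·0.0000 + 0.5115·0.0000] = 0.0000; exercise value = 0.0000 ≤ continuation, so V_uu = 0.0000
Node ud (S = 136.7): continuation = e^(−0.04)·[0.4885·0.0000 + 0.5115·60.1694] = 29.5691; exercise value = 12.3375 ≤ continuation, so V_ud = 29.5691
Node dd (S = 61.26): continuation = e^(−0.04)·[0.4885·60.1694 + 0.5115·109.1794] = 81.8951; exercise value = 87.7375 > continuation, so V_dd = 87.7375 (exercise)
Node u (S = 210.2): continuation = e^(−0.04)·[0.4885·0.0000 + 0.5115·29.5691] = 14.5312; exercise value = 0.0000 ≤ continuation, so V_u = 14.5312
Node d (S = 94.25): continuation = e^(−0.04)·[0.4885·29.5691 + 0.5115·87.7375] = 56.9954; exercise value = 54.7500 ≤ continuation, so V_d = 56.9954
Node 0 (S = 145): continuation = e^(−0.04)·[0.4885·14.5312 + 0.5115·56.9954] = 34.8296; exercise value = 4.0000 ≤ continuation, so V_0 = 34.8296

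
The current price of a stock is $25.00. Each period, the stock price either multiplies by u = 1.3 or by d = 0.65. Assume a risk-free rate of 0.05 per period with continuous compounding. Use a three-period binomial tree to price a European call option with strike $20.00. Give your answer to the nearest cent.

$9.88

Risk-neutral probability p = (e^0.05 − 0.65)/(1.3 − 0.65) = 0.4013/0.6500 = 0.6173
Terminal stock prices: S_uuu = 54.93, S_uud = 27.46, S_udd = 13.73, S_ddd = 6.866
Terminal payoffs (S − K): max(34.93, 0) = 34.93, max(7.463, 0) = 7.463, max(-6.269, 0) = 0, max(-13.13, 0) = 0
Node uu (S = 42.25): V_uu = e^(−0.05)·[0.6173·34.9250 + 0.3827·7.4625] = 23.2254
Node ud (S = 21.12): V_ud = e^(−0.05)·[0.6173·7.4625 + 0.3827·0.0000] = 4.3822
Node dd (S = 10.56): V_dd = e^(−0.05)·[0.6173·0.0000 + 0.3827·0.0000] = 0.0000
Node u (S = 32.5): V_u = e^(−0.05)·[0.6173·23.2254 + 0.3827·4.3822] = 15.2338
Node d (S = 16.25): V_d = e^(−0.05)·[0.6173·4.3822 + 0.3827·0.0000] = 2.5734
Node 0 (S = 25): V_0 = e^(−0.05)·[0.6173·15.2338 + 0.3827·2.5734] = 9.8825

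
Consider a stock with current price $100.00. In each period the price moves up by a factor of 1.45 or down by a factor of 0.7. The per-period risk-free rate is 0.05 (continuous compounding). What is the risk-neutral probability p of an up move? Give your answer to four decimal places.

p = 0.4684

Risk-neutral probability p = (e^0.05 − 0.7)/(1.45 − 0.7) = 0.3513/0.7500 = 0.4684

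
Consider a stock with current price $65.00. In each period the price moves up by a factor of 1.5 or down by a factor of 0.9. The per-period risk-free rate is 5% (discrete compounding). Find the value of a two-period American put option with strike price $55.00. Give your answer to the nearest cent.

Risk-neutral probability p = (1 + 0.05 − 0.9)/(1.5 − 0.9) = 0.1500/0.6000 = 0.2500
Terminal stock prices: S_uu = 146.2, S_ud = 87.75, S_dd = 52.65
Terminal payoffs (K − S): max(-91.25, 0) = 0, max(-32.75, 0) = 0, max(2.35, 0) = 2.35
Node u (S = 97.5): continuation = 1/1.05·[0.2500·0.0000 + 0.7500·0.0000] = 0.0000; exercise value = 0.0000 ≤ continuation, so V_u = 0.0000
Node d (S = 58.5): continuation = 1/1.05·[0.2500·0.0000 + 0.7500·2.3500] = 1.6786; exercise value = 0.0000 ≤ continuation, so V_d = 1.6786
Node 0 (S = 65): continuation = 1/1.05·[0.2500·0.0000 + 0.7500·1.6786] = 1.1990; exercise value = 0.0000 ≤ continuation, so V_0 = 1.1990

$1.20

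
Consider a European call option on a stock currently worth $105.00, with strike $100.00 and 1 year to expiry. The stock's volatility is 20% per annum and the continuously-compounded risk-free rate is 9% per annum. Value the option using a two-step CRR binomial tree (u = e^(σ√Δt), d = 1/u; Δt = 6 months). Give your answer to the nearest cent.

$16.26

CRR parameters: u = e^(σ√Δt) = e^(0.2·√0.5) = 1.1519, d = 1/u = 0.8681
Per-period rate: rΔt = 0.09·0.5 = 0.045, so R = e^0.045 = 1.0460
Risk-neutral probability p = (e^0.045 − 0.8681)/(1.1519 − 0.8681) = 0.1779/0.2838 = 0.6269
Terminal stock prices: S_uu = 139.3, S_ud = 105, S_dd = 79.13
Terminal payoffs (S − K): max(39.32, 0) = 39.32, max(5, 0) = 5, max(-20.87, 0) = 0
Node u (S = 121): V_u = e^(−0.045)·[0.6269·39.3241 + 0.3731·5.0000] = 25.3508
Node d (S = 91.15): V_d = e^(−0.045)·[0.6269·5.0000 + 0.3731·0.0000] = 2.9966
Node 0 (S = 105): V_0 = e^(−0.045)·[0.6269·25.3508 + 0.3731·2.9966] = 16.2618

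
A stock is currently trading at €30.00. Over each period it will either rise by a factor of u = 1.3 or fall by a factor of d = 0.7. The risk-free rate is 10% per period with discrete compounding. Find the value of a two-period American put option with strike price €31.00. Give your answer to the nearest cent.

€3.71

Risk-neutral probability p = (1 + 0.1 − 0.7)/(1.3 − 0.7) = 0.4000/0.6000 = 0.6667
Terminal stock prices: S_uu = 50.7, S_ud = 27.3, S_dd = 14.7
Terminal payoffs (K − S): max(-19.7, 0) = 0, max(3.7, 0) = 3.7, max(16.3, 0) = 16.3
Node u (S = 39): continuation = 1/1.1·[0.6667·0.0000 + 0.3333·3.7000] = 1.1212; exercise value = 0.0000 ≤ continuation, so V_u = 1.1212
Node d (S = 21): continuation = 1/1.1·[0.6667·3.7000 + 0.3333·16.3000] = 7.1818; exercise value = 10.0000 > continuation, so V_d = 10.0000 (exercise)
Node 0 (S = 30): continuation = 1/1.1·[0.6667·1.1212 + 0.3333·10.0000] = 3.7098; exercise value = 1.0000 ≤ continuation, so V_0 = 3.7098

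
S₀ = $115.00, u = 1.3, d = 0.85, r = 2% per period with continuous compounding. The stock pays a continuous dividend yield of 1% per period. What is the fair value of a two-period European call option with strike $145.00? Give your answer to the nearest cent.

$6.00

Per-period risk-free factor R = e^0.02 = 1.0202; dividend-adjusted growth = e^(0.02−0.01) = 1.0101.
Risk-neutral probability p = (1.0101 − 0.85)/(1.3 − 0.85) = 0.1601/0.4500 = 0.3557
Terminal stock prices: S_uu = 194.4, S_ud = 127.1, S_dd = 83.09
Terminal payoffs (S − K): max(49.35, 0) = 49.35, max(-17.92, 0) = 0, max(-61.91, 0) = 0
Node u (S = 149.5): V_u = e^(−0.02)·[0.3557·49.3500 + 0.6443·0.0000] = 17.2046
Node d (S = 97.75): V_d = e^(−0.02)·[0.3557·0.0000 + 0.6443·0.0000] = 0.0000
Node 0 (S = 115): V_0 = e^(−0.02)·[0.3557·17.2046 + 0.6443·0.0000] = 5.9979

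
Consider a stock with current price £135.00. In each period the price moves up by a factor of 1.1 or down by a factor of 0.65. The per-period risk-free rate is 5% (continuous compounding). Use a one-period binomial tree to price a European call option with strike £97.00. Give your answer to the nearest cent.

Risk-neutral probability p = (e^0.05 − 0.65)/(1.1 − 0.65) = 0.4013/0.4500 = 0.8917
Terminal stock prices: S_u = 148.5, S_d = 87.75
Terminal payoffs (S − K): max(51.5, 0) = 51.5, max(-9.25, 0) = 0
Node 0 (S = 135): V_0 = e^(−0.05)·[0.8917·51.5000 + 0.1083·0.0000] = 43.6835

£43.68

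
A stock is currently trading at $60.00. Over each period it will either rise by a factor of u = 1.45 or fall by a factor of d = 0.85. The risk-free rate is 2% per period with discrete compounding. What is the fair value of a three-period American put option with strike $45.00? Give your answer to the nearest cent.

Risk-neutral probability p = (1 + 0.02 − 0.85)/(1.45 − 0.85) = 0.1700/0.6000 = 0.2833
Terminal stock prices: S_uuu = 182.9, S_uud = 107.2, S_udd = 62.86, S_ddd = 36.85
Terminal payoffs (K − S): max(-137.9, 0) = 0, max(-62.23, 0) = 0, max(-17.86, 0) = 0, max(8.153, 0) = 8.153
Node uu (S = 126.2): continuation = 1/1.02·[0.2833·0.0000 + 0.7167·0.0000] = 0.0000; exercise value = 0.0000 ≤ continuation, so V_uu = 0.0000
Node ud (S = 73.95): continuation = 1/1.02·[0.2833·0.0000 + 0.7167·0.0000] = 0.0000; exercise value = 0.0000 ≤ continuation, so V_ud = 0.0000
Node dd (S = 43.35): continuation = 1/1.02·[0.2833·0.0000 + 0.7167·8.1525] = 5.7281; exercise value = 1.6500 ≤ continuation, so V_dd = 5.7281
Node u (S = 87): continuation = 1/1.02·[0.2833·0.0000 + 0.7167·0.0000] = 0.0000; exercise value = 0.0000 ≤ continuation, so V_u = 0.0000
Node d (S = 51): continuation = 1/1.02·[0.2833·0.0000 + 0.7167·5.7281] = 4.0246; exercise value = 0.0000 ≤ continuation, so V_d = 4.0246
Node 0 (S = 60): continuation = 1/1.02·[0.2833·0.0000 + 0.7167·4.0246] = 2.8278; exercise value = 0.0000 ≤ continuation, so V_0 = 2.8278

$2.83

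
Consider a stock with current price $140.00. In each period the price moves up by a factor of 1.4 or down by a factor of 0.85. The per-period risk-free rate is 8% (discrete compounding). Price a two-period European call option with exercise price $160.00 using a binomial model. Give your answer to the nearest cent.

$19.91

Risk-neutral probability p = (1 + 0.08 − 0.85)/(1.4 − 0.85) = 0.2300/0.5500 = 0.4182
Terminal stock prices: S_uu = 274.4, S_ud = 166.6, S_dd = 101.1
Terminal payoffs (S − K): max(114.4, 0) = 114.4, max(6.6, 0) = 6.6, max(-58.85, 0) = 0
Node u (S = 196): V_u = 1/1.08·[0.4182·114.4000 + 0.5818·6.6000] = 47.8519
Node d (S = 119): V_d = 1/1.08·[0.4182·6.6000 + 0.5818·0.0000] = 2.5556
Node 0 (S = 140): V_0 = 1/1.08·[0.4182·47.8519 + 0.5818·2.5556] = 19.9052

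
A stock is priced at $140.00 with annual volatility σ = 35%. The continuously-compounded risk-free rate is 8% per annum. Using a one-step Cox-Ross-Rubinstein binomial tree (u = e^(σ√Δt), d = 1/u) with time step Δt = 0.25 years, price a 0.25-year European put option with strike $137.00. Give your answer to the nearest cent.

$9.28

CRR parameters: u = e^(σ√Δt) = e^(0.35·√0.25) = 1.1912, d = 1/u = 0.8395
Per-period rate: rΔt = 0.08·0.25 = 0.02, so R = e^0.02 = 1.0202
Risk-neutral probability p = (e^0.02 − 0.8395)/(1.1912 − 0.8395) = 0.1807/0.3518 = 0.5138
Terminal stock prices: S_u = 166.8, S_d = 117.5
Terminal payoffs (K − S): max(-29.77, 0) = 0, max(19.48, 0) = 19.48
Node 0 (S = 140): V_0 = e^(−0.02)·[0.5138·0.0000 + 0.4862·19.4760] = 9.2820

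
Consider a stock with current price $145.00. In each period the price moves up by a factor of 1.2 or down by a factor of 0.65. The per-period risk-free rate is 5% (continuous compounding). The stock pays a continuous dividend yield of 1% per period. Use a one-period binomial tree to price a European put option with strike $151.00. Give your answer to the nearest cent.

Per-period risk-free factor R = e^0.05 = 1.0513; dividend-adjusted growth = e^(0.05−0.01) = 1.0408.
Risk-neutral probability p = (1.0408 − 0.65)/(1.2 − 0.65) = 0.3908/0.5500 = 0.7106
Terminal stock prices: S_u = 174, S_d = 94.25
Terminal payoffs (K − S): max(-23, 0) = 0, max(56.75, 0) = 56.75
Node 0 (S = 145): V_0 = e^(−0.05)·[0.7106·0.0000 + 0.2894·56.7500] = 15.6244

$15.62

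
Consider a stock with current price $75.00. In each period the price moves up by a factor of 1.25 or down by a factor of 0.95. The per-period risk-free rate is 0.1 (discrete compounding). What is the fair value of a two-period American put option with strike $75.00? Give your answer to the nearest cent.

Risk-neutral probability p = (1 + 0.1 − 0.95)/(1.25 − 0.95) = 0.1500/0.3000 = 0.5000
Terminal stock prices: S_uu = 117.2, S_ud = 89.06, S_dd = 67.69
Terminal payoffs (K − S): max(-42.19, 0) = 0, max(-14.06, 0) = 0, max(7.312, 0) = 7.312
Node u (S = 93.75): continuation = 1/1.1·[0.5000·0.0000 + 0.5000·0.0000] = 0.0000; exercise value = 0.0000 ≤ continuation, so V_u = 0.0000
Node d (S = 71.25): continuation = 1/1.1·[0.5000·0.0000 + 0.5000·7.3125] = 3.3239; exercise value = 3.7500 > continuation, so V_d = 3.7500 (exercise)
Node 0 (S = 75): continuation = 1/1.1·[0.5000·0.0000 + 0.5000·3.7500] = 1.7045; exercise value = 0.0000 ≤ continuation, so V_0 = 1.7045

$1.70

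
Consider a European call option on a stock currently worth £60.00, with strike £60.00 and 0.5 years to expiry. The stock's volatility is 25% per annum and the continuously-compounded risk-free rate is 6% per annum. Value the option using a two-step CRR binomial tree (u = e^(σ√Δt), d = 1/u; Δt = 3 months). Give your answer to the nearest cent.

CRR parameters: u = e^(σ√Δt) = e^(0.25·√0.25) = 1.1331, d = 1/u = 0.8825
Per-period rate: rΔt = 0.06·0.25 = 0.015, so R = e^0.015 = 1.0151
Risk-neutral probability p = (e^0.015 − 0.8825)/(1.1331 − 0.8825) = 0.1326/0.2507 = 0.5291
Terminal stock prices: S_uu = 77.04, S_ud = 60, S_dd = 46.73
Terminal payoffs (S − K): max(17.04, 0) = 17.04, max(0, 0) = 0, max(-13.27, 0) = 0
Node u (S = 67.99): V_u = e^(−0.015)·[0.5291·17.0415 + 0.4709·0.0000] = 8.8822
Node d (S = 52.95): V_d = e^(−0.015)·[0.5291·0.0000 + 0.4709·0.0000] = 0.0000
Node 0 (S = 60): V_0 = e^(−0.015)·[0.5291·8.8822 + 0.4709·0.0000] = 4.6295

£4.63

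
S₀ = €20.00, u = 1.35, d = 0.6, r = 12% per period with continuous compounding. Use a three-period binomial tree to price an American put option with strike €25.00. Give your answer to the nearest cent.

Risk-neutral probability p = (e^0.12 − 0.6)/(1.35 − 0.6) = 0.5275/0.7500 = 0.7033
Terminal stock prices: S_uuu = 49.21, S_uud = 21.87, S_udd = 9.72, S_ddd = 4.32
Terminal payoffs (K − S): max(-24.21, 0) = 0, max(3.13, 0) = 3.13, max(15.28, 0) = 15.28, max(20.68, 0) = 20.68
Node uu (S = 36.45): continuation = e^(−0.12)·[0.7033·0.0000 + 0.2967·3.1300] = 0.8236; exercise value = 0.0000 ≤ continuation, so V_uu = 0.8236
Node ud (S = 16.2): continuation = e^(−0.12)·[0.7033·3.1300 + 0.2967·15.2800] = 5.9730; exercise value = 8.8000 > continuation, so V_ud = 8.8000 (exercise)
Node dd (S = 7.2): continuation = e^(−0.12)·[0.7033·15.2800 + 0.2967·20.6800] = 14.9730; exercise value = 17.8000 > continuation, so V_dd = 17.8000 (exercise)
Node u (S = 27): continuation = e^(−0.12)·[0.7033·0.8236 + 0.2967·8.8000] = 2.8292; exercise value = 0.0000 ≤ continuation, so V_u = 2.8292
Node d (S = 12): continuation = e^(−0.12)·[0.7033·8.8000 + 0.2967·17.8000] = 10.1730; exercise value = 13.0000 > continuation, so V_d = 13.0000 (exercise)
Node 0 (S = 20): continuation = e^(−0.12)·[0.7033·2.8292 + 0.2967·13.0000] = 5.1855; exercise value = 5.0000 ≤ continuation, so V_0 = 5.1855

€5.19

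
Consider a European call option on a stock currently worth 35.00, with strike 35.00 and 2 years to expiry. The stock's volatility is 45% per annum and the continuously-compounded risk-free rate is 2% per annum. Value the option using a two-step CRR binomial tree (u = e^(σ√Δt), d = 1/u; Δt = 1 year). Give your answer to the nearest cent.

8.29

CRR parameters: u = e^(σ√Δt) = e^(0.45·√1) = 1.5683, d = 1/u = 0.6376
Per-period rate: rΔt = 0.02·1 = 0.02, so R = e^0.02 = 1.0202
Risk-neutral probability p = (e^0.02 − 0.6376)/(1.5683 − 0.6376) = 0.3826/0.9307 = 0.4111
Terminal stock prices: S_uu = 86.09, S_ud = 35, S_dd = 14.23
Terminal payoffs (S − K): max(51.09, 0) = 51.09, max(0, 0) = 0, max(-20.77, 0) = 0
Node u (S = 54.89): V_u = e^(−0.02)·[0.4111·51.0861 + 0.5889·0.0000] = 20.5840
Node d (S = 22.32): V_d = e^(−0.02)·[0.4111·0.0000 + 0.5889·0.0000] = 0.0000
Node 0 (S = 35): V_0 = e^(−0.02)·[0.4111·20.5840 + 0.5889·0.0000] = 8.2938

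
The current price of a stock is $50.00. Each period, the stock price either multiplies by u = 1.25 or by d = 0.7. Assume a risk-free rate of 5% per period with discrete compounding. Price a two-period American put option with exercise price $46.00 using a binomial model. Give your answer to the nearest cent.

$4.28

Risk-neutral probability p = (1 + 0.05 − 0.7)/(1.25 − 0.7) = 0.3500/0.5500 = 0.6364
Terminal stock prices: S_uu = 78.12, S_ud = 43.75, S_dd = 24.5
Terminal payoffs (K − S): max(-32.12, 0) = 0, max(2.25, 0) = 2.25, max(21.5, 0) = 21.5
Node u (S = 62.5): continuation = 1/1.05·[0.6364·0.0000 + 0.3636·2.2500] = 0.7792; exercise value = 0.0000 ≤ continuation, so V_u = 0.7792
Node d (S = 35): continuation = 1/1.05·[0.6364·2.2500 + 0.3636·21.5000] = 8.8095; exercise value = 11.0000 > continuation, so V_d = 11.0000 (exercise)
Node 0 (S = 50): continuation = 1/1.05·[0.6364·0.7792 + 0.3636·11.0000] = 4.2818; exercise value = 0.0000 ≤ continuation, so V_0 = 4.2818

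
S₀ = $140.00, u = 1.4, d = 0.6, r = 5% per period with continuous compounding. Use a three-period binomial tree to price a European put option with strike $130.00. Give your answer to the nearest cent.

Risk-neutral probability p = (e^0.05 − 0.6)/(1.4 − 0.6) = 0.4513/0.8000 = 0.5641
Terminal stock prices: S_uuu = 384.2, S_uud = 164.6, S_udd = 70.56, S_ddd = 30.24
Terminal payoffs (K − S): max(-254.2, 0) = 0, max(-34.64, 0) = 0, max(59.44, 0) = 59.44, max(99.76, 0) = 99.76
Node uu (S = 274.4): V_uu = e^(−0.05)·[0.5641·0.0000 + 0.4359·0.0000] = 0.0000
Node ud (S = 117.6): V_ud = e^(−0.05)·[0.5641·0.0000 + 0.4359·59.4400] = 24.6469
Node dd (S = 50.4): V_dd = e^(−0.05)·[0.5641·59.4400 + 0.4359·99.7600] = 73.2598
Node u (S = 196): V_u = e^(−0.05)·[0.5641·0.0000 + 0.4359·24.6469] = 10.2199
Node d (S = 84): V_d = e^(−0.05)·[0.5641·24.6469 + 0.4359·73.2598] = 43.6023
Node 0 (S = 140): V_0 = e^(−0.05)·[0.5641·10.2199 + 0.4359·43.6023] = 23.5635

$23.56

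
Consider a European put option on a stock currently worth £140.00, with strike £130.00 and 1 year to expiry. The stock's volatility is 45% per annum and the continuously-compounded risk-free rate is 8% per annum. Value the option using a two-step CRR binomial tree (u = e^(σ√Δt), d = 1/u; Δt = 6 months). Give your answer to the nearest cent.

£13.73

CRR parameters: u = e^(σ√Δt) = e^(0.45·√0.5) = 1.3746, d = 1/u = 0.7275
Per-period rate: rΔt = 0.08·0.5 = 0.04, so R = e^0.04 = 1.0408
Risk-neutral probability p = (e^0.04 − 0.7275)/(1.3746 − 0.7275) = 0.3134/0.6472 = 0.4842
Terminal stock prices: S_uu = 264.6, S_ud = 140, S_dd = 74.09
Terminal payoffs (K − S): max(-134.6, 0) = 0, max(-10, 0) = 0, max(55.91, 0) = 55.91
Node u (S = 192.5): V_u = e^(−0.04)·[0.4842·0.0000 + 0.5158·0.0000] = 0.0000
Node d (S = 101.8): V_d = e^(−0.04)·[0.4842·0.0000 + 0.5158·55.9125] = 27.7103
Node 0 (S = 140): V_0 = e^(−0.04)·[0.4842·0.0000 + 0.5158·27.7103] = 13.7332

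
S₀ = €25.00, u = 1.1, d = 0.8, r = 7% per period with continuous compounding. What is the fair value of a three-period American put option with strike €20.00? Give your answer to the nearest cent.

€0.06

Risk-neutral probability p = (e^0.07 − 0.8)/(1.1 − 0.8) = 0.2725/0.3000 = 0.9084
Terminal stock prices: S_uuu = 33.28, S_uud = 24.2, S_udd = 17.6, S_ddd = 12.8
Terminal payoffs (K − S): max(-13.28, 0) = 0, max(-4.2, 0) = 0, max(2.4, 0) = 2.4, max(7.2, 0) = 7.2
Node uu (S = 30.25): continuation = e^(−0.07)·[0.9084·0.0000 + 0.0916·0.0000] = 0.0000; exercise value = 0.0000 ≤ continuation, so V_uu = 0.0000
Node ud (S = 22): continuation = e^(−0.07)·[0.9084·0.0000 + 0.0916·2.4000] = 0.2051; exercise value = 0.0000 ≤ continuation, so V_ud = 0.2051
Node dd (S = 16): continuation = e^(−0.07)·[0.9084·2.4000 + 0.0916·7.2000] = 2.6479; exercise value = 4.0000 > continuation, so V_dd = 4.0000 (exercise)
Node u (S = 27.5): continuation = e^(−0.07)·[0.9084·0.0000 + 0.0916·0.2051] = 0.0175; exercise value = 0.0000 ≤ continuation, so V_u = 0.0175
Node d (S = 20): continuation = e^(−0.07)·[0.9084·0.2051 + 0.0916·4.0000] = 0.5155; exercise value = 0.0000 ≤ continuation, so V_d = 0.5155
Node 0 (S = 25): continuation = e^(−0.07)·[0.9084·0.0175 + 0.0916·0.5155] = 0.0589; exercise value = 0.0000 ≤ continuation, so V_0 = 0.0589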